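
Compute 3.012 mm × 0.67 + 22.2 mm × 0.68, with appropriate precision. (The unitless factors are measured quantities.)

17 mm

3.012 × 0.67 = 2.01804 → 2.0 mm (2 s.f., last digit at the 10^-1 place).
22.2 × 0.68 = 15.096 → 15 mm (2 s.f., last digit at the 10^0 place).
Sum: 17.11404 mm; keep the coarser place, 10^0.
Result: 17 mm.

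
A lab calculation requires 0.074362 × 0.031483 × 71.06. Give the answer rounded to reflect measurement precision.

0.1664

0.074362 × 0.031483 × 71.06 = 0.166361326397…
Multiplication/division keeps the fewest significant figures: 0.074362 → 5 s.f., 0.031483 → 5 s.f., 71.06 → 4 s.f.; limit is 4.
Rounded to 4 significant figures: 0.1664.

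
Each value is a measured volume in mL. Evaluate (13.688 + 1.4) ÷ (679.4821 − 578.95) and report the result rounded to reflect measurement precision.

13.688 + 1.4 = 15.088, limited to 1 d.p. → 3 s.f.; 679.4821 − 578.95 = 100.5321, limited to 2 d.p. → 5 s.f.
Carrying full precision, 15.088 ÷ 100.5321 = 0.150081416781…; keep min(3, 5) = 3 s.f.
Rounded to 3 significant figures: 0.150.

0.150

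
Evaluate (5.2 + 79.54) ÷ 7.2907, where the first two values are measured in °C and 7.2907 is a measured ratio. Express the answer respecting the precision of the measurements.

11.6 °C

5.2 °C + 79.54 °C = 84.74 °C; the sum is limited to 1 decimal place (3 s.f.).
Carrying full precision, 84.74 ÷ 7.2907 = 11.6230265955… °C; 7.2907 has 5 s.f., so the result keeps min(3, 5) = 3 s.f.
Rounded to 3 significant figures: 11.6 °C.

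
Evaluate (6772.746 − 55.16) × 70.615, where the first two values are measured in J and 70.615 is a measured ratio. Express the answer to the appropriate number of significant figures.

4.7436 × 10⁵ J

6772.746 J − 55.16 J = 6717.586 J; the difference is limited to 2 decimal places (6 s.f.).
Carrying full precision, 6717.586 × 70.615 = 474362.33539 J; 70.615 has 5 s.f., so the result keeps min(6, 5) = 5 s.f.
Rounded to 5 significant figures: 4.7436 × 10⁵ J.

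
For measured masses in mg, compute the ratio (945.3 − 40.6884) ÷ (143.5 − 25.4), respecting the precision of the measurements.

7.660

945.3 − 40.6884 = 904.6116, limited to 1 d.p. → 4 s.f.; 143.5 − 25.4 = 118.1, limited to 1 d.p. → 4 s.f.
Carrying full precision, 904.6116 ÷ 118.1 = 7.65970872142…; keep min(4, 4) = 4 s.f.
Rounded to 4 significant figures: 7.660.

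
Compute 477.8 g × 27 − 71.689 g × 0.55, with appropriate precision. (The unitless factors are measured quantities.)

477.8 × 27 = 12900.6 → 1.3 × 10⁴ g (2 s.f., last digit at the 10^3 place).
71.689 × 0.55 = 39.42895 → 39 g (2 s.f., last digit at the 10^0 place).
Difference: 12861.17105 g; keep the coarser place, 10^3.
Result: 1.3 × 10⁴ g.

1.3 × 10⁴ g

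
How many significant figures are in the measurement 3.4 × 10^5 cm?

3.4 × 10^5: in scientific notation every digit of the coefficient is significant.

2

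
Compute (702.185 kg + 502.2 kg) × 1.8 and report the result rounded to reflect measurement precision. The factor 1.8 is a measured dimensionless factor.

702.185 kg + 502.2 kg = 1204.385 kg; the sum is limited to 1 decimal place (5 s.f.).
Carrying full precision, 1204.385 × 1.8 = 2167.893 kg; 1.8 has 2 s.f., so the result keeps min(5, 2) = 2 s.f.
Rounded to 2 significant figures: 2.2 × 10^3 kg.

2.2 × 10^3 kg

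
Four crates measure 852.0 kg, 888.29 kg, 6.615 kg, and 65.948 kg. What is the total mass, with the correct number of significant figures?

1812.9 kg

852.0 kg + 888.29 kg + 6.615 kg + 65.948 kg = 1812.853 kg.
Addition/subtraction keeps the fewest decimal places: 852.0 → 1 decimal place, 888.29 → 2 decimal places, 6.615 → 3 decimal places, 65.948 → 3 decimal places; limit is 1.
Rounded to 1 decimal place: 1812.9 kg.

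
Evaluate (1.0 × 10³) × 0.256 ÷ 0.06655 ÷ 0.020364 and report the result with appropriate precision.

(1.0 × 10³) × 0.256 ÷ 0.06655 ÷ 0.020364 = 188898.633894…
Multiplication/division keeps the fewest significant figures: 1.0 × 10³ → 2 s.f., 0.256 → 3 s.f., 0.06655 → 4 s.f., 0.020364 → 5 s.f.; limit is 2.
Rounded to 2 significant figures: 1.9 × 10⁵.

1.9 × 10⁵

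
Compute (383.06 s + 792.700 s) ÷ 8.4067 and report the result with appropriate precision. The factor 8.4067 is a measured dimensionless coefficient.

139.86 s

383.06 s + 792.700 s = 1175.760 s; the sum is limited to 2 decimal places (6 s.f.).
Carrying full precision, 1175.760 ÷ 8.4067 = 139.859873672… s; 8.4067 has 5 s.f., so the result keeps min(6, 5) = 5 s.f.
Rounded to 5 significant figures: 139.86 s.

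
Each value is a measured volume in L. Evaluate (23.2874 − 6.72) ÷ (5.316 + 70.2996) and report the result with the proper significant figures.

0.2191

23.2874 − 6.72 = 16.5674, limited to 2 d.p. → 4 s.f.; 5.316 + 70.2996 = 75.6156, limited to 3 d.p. → 5 s.f.
Carrying full precision, 16.5674 ÷ 75.6156 = 0.219100291474…; keep min(4, 5) = 4 s.f.
Rounded to 4 significant figures: 0.2191.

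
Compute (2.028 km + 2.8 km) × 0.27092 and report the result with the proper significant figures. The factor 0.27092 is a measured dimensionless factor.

1.3 km

2.028 km + 2.8 km = 4.828 km; the sum is limited to 1 decimal place (2 s.f.).
Carrying full precision, 4.828 × 0.27092 = 1.30800176 km; 0.27092 has 5 s.f., so the result keeps min(2, 5) = 2 s.f.
Rounded to 2 significant figures: 1.3 km.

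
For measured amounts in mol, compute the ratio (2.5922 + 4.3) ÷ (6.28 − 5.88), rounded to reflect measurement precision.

17

2.5922 + 4.3 = 6.8922, limited to 1 d.p. → 2 s.f.; 6.28 − 5.88 = 0.40, limited to 2 d.p. → 2 s.f.
Carrying full precision, 6.8922 ÷ 0.40 = 17.2305; keep min(2, 2) = 2 s.f.
Rounded to 2 significant figures: 17.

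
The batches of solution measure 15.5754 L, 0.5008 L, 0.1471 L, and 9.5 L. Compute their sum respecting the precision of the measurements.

25.7 L

15.5754 L + 0.5008 L + 0.1471 L + 9.5 L = 25.7233 L.
Addition/subtraction keeps the fewest decimal places: 15.5754 → 4 decimal places, 0.5008 → 4 decimal places, 0.1471 → 4 decimal places, 9.5 → 1 decimal place; limit is 1.
Rounded to 1 decimal place: 25.7 L.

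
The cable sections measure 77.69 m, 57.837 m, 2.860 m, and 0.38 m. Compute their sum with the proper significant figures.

138.77 m

77.69 m + 57.837 m + 2.860 m + 0.38 m = 138.767 m.
Addition/subtraction keeps the fewest decimal places: 77.69 → 2 decimal places, 57.837 → 3 decimal places, 2.860 → 3 decimal places, 0.38 → 2 decimal places; limit is 2.
Rounded to 2 decimal places: 138.77 m.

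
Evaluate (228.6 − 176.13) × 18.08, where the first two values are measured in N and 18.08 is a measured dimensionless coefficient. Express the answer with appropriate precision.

228.6 N − 176.13 N = 52.47 N; the difference is limited to 1 decimal place (3 s.f.).
Carrying full precision, 52.47 × 18.08 = 948.6576 N; 18.08 has 4 s.f., so the result keeps min(3, 4) = 3 s.f.
Rounded to 3 significant figures: 949 N.

949 N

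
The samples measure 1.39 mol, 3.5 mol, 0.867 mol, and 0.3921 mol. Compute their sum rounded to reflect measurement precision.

6.1 mol

1.39 mol + 3.5 mol + 0.867 mol + 0.3921 mol = 6.1491 mol.
Addition/subtraction keeps the fewest decimal places: 1.39 → 2 decimal places, 3.5 → 1 decimal place, 0.867 → 3 decimal places, 0.3921 → 4 decimal places; limit is 1.
Rounded to 1 decimal place: 6.1 mol.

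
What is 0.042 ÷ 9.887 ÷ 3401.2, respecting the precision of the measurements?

1.2 × 10⁻⁶

0.042 ÷ 9.887 ÷ 3401.2 = 0.00000124897166513…
Multiplication/division keeps the fewest significant figures: 0.042 → 2 s.f., 9.887 → 4 s.f., 3401.2 → 5 s.f.; limit is 2.
Rounded to 2 significant figures: 1.2 × 10⁻⁶.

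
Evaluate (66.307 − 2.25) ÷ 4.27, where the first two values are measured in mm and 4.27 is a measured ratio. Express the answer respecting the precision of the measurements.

15.0 mm

66.307 mm − 2.25 mm = 64.057 mm; the difference is limited to 2 decimal places (4 s.f.).
Carrying full precision, 64.057 ÷ 4.27 = 15.0016393443… mm; 4.27 has 3 s.f., so the result keeps min(4, 3) = 3 s.f.
Rounded to 3 significant figures: 15.0 mm.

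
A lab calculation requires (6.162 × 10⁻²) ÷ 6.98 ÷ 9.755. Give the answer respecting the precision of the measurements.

(6.162 × 10⁻²) ÷ 6.98 ÷ 9.755 = 0.000904980033749…
Multiplication/division keeps the fewest significant figures: 6.162 × 10⁻² → 4 s.f., 6.98 → 3 s.f., 9.755 → 4 s.f.; limit is 3.
Rounded to 3 significant figures: 9.05 × 10⁻⁴.

9.05 × 10⁻⁴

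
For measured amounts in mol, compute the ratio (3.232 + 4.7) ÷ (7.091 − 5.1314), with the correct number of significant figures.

3.232 + 4.7 = 7.932, limited to 1 d.p. → 2 s.f.; 7.091 − 5.1314 = 1.9596, limited to 3 d.p. → 4 s.f.
Carrying full precision, 7.932 ÷ 1.9596 = 4.04776484997…; keep min(2, 4) = 2 s.f.
Rounded to 2 significant figures: 4.0.

4.0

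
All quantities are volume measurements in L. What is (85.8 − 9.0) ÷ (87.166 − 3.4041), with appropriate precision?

85.8 − 9.0 = 76.8, limited to 1 d.p. → 3 s.f.; 87.166 − 3.4041 = 83.7619, limited to 3 d.p. → 5 s.f.
Carrying full precision, 76.8 ÷ 83.7619 = 0.916884645644…; keep min(3, 5) = 3 s.f.
Rounded to 3 significant figures: 0.917.

0.917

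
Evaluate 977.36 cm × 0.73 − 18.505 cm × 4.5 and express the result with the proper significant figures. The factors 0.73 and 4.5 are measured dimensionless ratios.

6.3 × 10² cm

977.36 × 0.73 = 713.4728 → 7.1 × 10² cm (2 s.f., last digit at the 10^1 place).
18.505 × 4.5 = 83.2725 → 83 cm (2 s.f., last digit at the 10^0 place).
Difference: 630.2003 cm; keep the coarser place, 10^1.
Result: 6.3 × 10² cm.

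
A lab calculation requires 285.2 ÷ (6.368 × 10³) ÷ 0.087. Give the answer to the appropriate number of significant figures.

0.51

285.2 ÷ (6.368 × 10³) ÷ 0.087 = 0.514786576561…
Multiplication/division keeps the fewest significant figures: 285.2 → 4 s.f., 6.368 × 10³ → 4 s.f., 0.087 → 2 s.f.; limit is 2.
Rounded to 2 significant figures: 0.51.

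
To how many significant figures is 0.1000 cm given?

4

0.1000: leading zeros are not significant; trailing zeros after a decimal point are significant.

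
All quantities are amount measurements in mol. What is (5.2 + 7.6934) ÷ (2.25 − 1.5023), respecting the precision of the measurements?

5.2 + 7.6934 = 12.8934, limited to 1 d.p. → 3 s.f.; 2.25 − 1.5023 = 0.7477, limited to 2 d.p. → 2 s.f.
Carrying full precision, 12.8934 ÷ 0.7477 = 17.244081851…; keep min(3, 2) = 2 s.f.
Rounded to 2 significant figures: 17.

17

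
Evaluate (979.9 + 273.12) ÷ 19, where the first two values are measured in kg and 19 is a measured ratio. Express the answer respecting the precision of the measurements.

66 kg

979.9 kg + 273.12 kg = 1253.02 kg; the sum is limited to 1 decimal place (5 s.f.).
Carrying full precision, 1253.02 ÷ 19 = 65.9484210526… kg; 19 has 2 s.f., so the result keeps min(5, 2) = 2 s.f.
Rounded to 2 significant figures: 66 kg.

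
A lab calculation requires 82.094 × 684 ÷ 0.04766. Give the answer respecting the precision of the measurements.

82.094 × 684 ÷ 0.04766 = 1178184.97692…
Multiplication/division keeps the fewest significant figures: 82.094 → 5 s.f., 684 → 3 s.f., 0.04766 → 4 s.f.; limit is 3.
Rounded to 3 significant figures: 1.18 × 10^6.

1.18 × 10^6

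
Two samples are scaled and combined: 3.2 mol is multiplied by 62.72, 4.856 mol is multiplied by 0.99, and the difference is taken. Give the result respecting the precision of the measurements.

2.0 × 10^2 mol

3.2 × 62.72 = 200.704 → 2.0 × 10^2 mol (2 s.f., last digit at the 10^1 place).
4.856 × 0.99 = 4.80744 → 4.8 mol (2 s.f., last digit at the 10^-1 place).
Difference: 195.89656 mol; keep the coarser place, 10^1.
Result: 2.0 × 10^2 mol.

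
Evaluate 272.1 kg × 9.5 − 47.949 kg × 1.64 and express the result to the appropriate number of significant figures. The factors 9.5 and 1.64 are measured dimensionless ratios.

272.1 × 9.5 = 2584.95 → 2.6 × 10³ kg (2 s.f., last digit at the 10^2 place).
47.949 × 1.64 = 78.63636 → 78.6 kg (3 s.f., last digit at the 10^-1 place).
Difference: 2506.31364 kg; keep the coarser place, 10^2.
Result: 2.5 × 10³ kg.

2.5 × 10³ kg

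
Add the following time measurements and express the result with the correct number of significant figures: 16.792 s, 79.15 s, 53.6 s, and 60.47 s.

210.0 s

16.792 s + 79.15 s + 53.6 s + 60.47 s = 210.012 s.
Addition/subtraction keeps the fewest decimal places: 16.792 → 3 decimal places, 79.15 → 2 decimal places, 53.6 → 1 decimal place, 60.47 → 2 decimal places; limit is 1.
Rounded to 1 decimal place: 210.0 s.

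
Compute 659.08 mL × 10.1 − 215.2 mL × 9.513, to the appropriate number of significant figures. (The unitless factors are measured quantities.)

659.08 × 10.1 = 6656.708 → 6.66 × 10³ mL (3 s.f., last digit at the 10^1 place).
215.2 × 9.513 = 2047.1976 → 2047 mL (4 s.f., last digit at the 10^0 place).
Difference: 4609.5104 mL; keep the coarser place, 10^1.
Result: 4.61 × 10³ mL.

4.61 × 10³ mL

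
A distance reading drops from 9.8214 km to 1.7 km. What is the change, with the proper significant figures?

8.1 km

9.8214 km − 1.7 km = 8.1214 km.
Addition/subtraction keeps the fewest decimal places: 9.8214 → 4 decimal places, 1.7 → 1 decimal place; limit is 1.
Rounded to 1 decimal place: 8.1 km.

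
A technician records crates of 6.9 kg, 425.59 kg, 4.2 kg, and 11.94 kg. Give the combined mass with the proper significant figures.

448.6 kg

6.9 kg + 425.59 kg + 4.2 kg + 11.94 kg = 448.63 kg.
Addition/subtraction keeps the fewest decimal places: 6.9 → 1 decimal place, 425.59 → 2 decimal places, 4.2 → 1 decimal place, 11.94 → 2 decimal places; limit is 1.
Rounded to 1 decimal place: 448.6 kg.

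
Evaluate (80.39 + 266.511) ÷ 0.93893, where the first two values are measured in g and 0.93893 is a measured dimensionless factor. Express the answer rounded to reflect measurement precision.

369.46 g

80.39 g + 266.511 g = 346.901 g; the sum is limited to 2 decimal places (5 s.f.).
Carrying full precision, 346.901 ÷ 0.93893 = 369.464177308… g; 0.93893 has 5 s.f., so the result keeps min(5, 5) = 5 s.f.
Rounded to 5 significant figures: 369.46 g.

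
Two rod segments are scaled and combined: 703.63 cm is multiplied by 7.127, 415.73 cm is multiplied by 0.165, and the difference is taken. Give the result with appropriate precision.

4946 cm

703.63 × 7.127 = 5014.77101 → 5.015 × 10³ cm (4 s.f., last digit at the 10^0 place).
415.73 × 0.165 = 68.59545 → 68.6 cm (3 s.f., last digit at the 10^-1 place).
Difference: 4946.17556 cm; keep the coarser place, 10^0.
Result: 4946 cm.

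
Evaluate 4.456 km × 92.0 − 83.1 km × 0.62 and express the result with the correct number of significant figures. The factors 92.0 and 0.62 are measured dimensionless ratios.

4.456 × 92.0 = 409.952 → 4.10 × 10² km (3 s.f., last digit at the 10^0 place).
83.1 × 0.62 = 51.522 → 52 km (2 s.f., last digit at the 10^0 place).
Difference: 358.43 km; keep the coarser place, 10^0.
Result: 358 km.

358 km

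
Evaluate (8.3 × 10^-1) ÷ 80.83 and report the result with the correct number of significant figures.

0.010

(8.3 × 10^-1) ÷ 80.83 = 0.010268464679…
Multiplication/division keeps the fewest significant figures: 8.3 × 10^-1 → 2 s.f., 80.83 → 4 s.f.; limit is 2.
Rounded to 2 significant figures: 0.010.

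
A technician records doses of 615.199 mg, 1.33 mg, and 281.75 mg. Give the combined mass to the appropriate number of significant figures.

615.199 mg + 1.33 mg + 281.75 mg = 898.279 mg.
Addition/subtraction keeps the fewest decimal places: 615.199 → 3 decimal places, 1.33 → 2 decimal places, 281.75 → 2 decimal places; limit is 2.
Rounded to 2 decimal places: 898.28 mg.

898.28 mg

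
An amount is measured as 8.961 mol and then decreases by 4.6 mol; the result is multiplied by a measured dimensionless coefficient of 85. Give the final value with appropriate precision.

3.7 × 10^2 mol

8.961 mol − 4.6 mol = 4.361 mol; the difference is limited to 1 decimal place (2 s.f.).
Carrying full precision, 4.361 × 85 = 370.685 mol; 85 has 2 s.f., so the result keeps min(2, 2) = 2 s.f.
Rounded to 2 significant figures: 3.7 × 10^2 mol.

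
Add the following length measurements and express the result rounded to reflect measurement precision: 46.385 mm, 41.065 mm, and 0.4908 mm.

87.941 mm

46.385 mm + 41.065 mm + 0.4908 mm = 87.9408 mm.
Addition/subtraction keeps the fewest decimal places: 46.385 → 3 decimal places, 41.065 → 3 decimal places, 0.4908 → 4 decimal places; limit is 3.
Rounded to 3 decimal places: 87.941 mm.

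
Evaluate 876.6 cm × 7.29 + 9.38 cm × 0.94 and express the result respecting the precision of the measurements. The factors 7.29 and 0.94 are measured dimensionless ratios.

876.6 × 7.29 = 6390.414 → 6.39 × 10³ cm (3 s.f., last digit at the 10^1 place).
9.38 × 0.94 = 8.8172 → 8.8 cm (2 s.f., last digit at the 10^-1 place).
Sum: 6399.2312 cm; keep the coarser place, 10^1.
Result: 6.40 × 10³ cm.

6.40 × 10³ cm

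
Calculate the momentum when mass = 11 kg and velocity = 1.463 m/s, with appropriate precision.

momentum = 11 kg × 1.463 m/s = 16.093 kg·m/s.
11 has 2 significant figures; 1.463 has 4.
Division/multiplication keeps the fewest: 2 significant figures.
Rounded: 16 kg·m/s.

16 kg·m/s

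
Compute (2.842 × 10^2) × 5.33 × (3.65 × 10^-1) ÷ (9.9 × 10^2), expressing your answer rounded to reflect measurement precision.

(2.842 × 10^2) × 5.33 × (3.65 × 10^-1) ÷ (9.9 × 10^2) = 0.558481707071…
Multiplication/division keeps the fewest significant figures: 2.842 × 10^2 → 4 s.f., 5.33 → 3 s.f., 3.65 × 10^-1 → 3 s.f., 9.9 × 10^2 → 2 s.f.; limit is 2.
Rounded to 2 significant figures: 0.56.

0.56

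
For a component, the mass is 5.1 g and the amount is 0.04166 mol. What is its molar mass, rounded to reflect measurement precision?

1.2 × 10² g/mol

molar mass = 5.1 g ÷ 0.04166 mol = 122.419587134… g/mol.
5.1 has 2 significant figures; 0.04166 has 4.
Division/multiplication keeps the fewest: 2 significant figures.
Rounded: 1.2 × 10² g/mol.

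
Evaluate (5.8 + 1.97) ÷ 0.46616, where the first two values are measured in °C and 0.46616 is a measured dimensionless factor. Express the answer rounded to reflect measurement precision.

5.8 °C + 1.97 °C = 7.77 °C; the sum is limited to 1 decimal place (2 s.f.).
Carrying full precision, 7.77 ÷ 0.46616 = 16.6680967908… °C; 0.46616 has 5 s.f., so the result keeps min(2, 5) = 2 s.f.
Rounded to 2 significant figures: 17 °C.

17 °C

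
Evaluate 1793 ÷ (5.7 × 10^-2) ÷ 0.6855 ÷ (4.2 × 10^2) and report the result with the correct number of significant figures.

1793 ÷ (5.7 × 10^-2) ÷ 0.6855 ÷ (4.2 × 10^2) = 109.256852318…
Multiplication/division keeps the fewest significant figures: 1793 → 4 s.f., 5.7 × 10^-2 → 2 s.f., 0.6855 → 4 s.f., 4.2 × 10^2 → 2 s.f.; limit is 2.
Rounded to 2 significant figures: 1.1 × 10^2.

1.1 × 10^2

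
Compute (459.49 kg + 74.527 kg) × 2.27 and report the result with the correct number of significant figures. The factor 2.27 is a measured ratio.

1.21 × 10^3 kg

459.49 kg + 74.527 kg = 534.017 kg; the sum is limited to 2 decimal places (5 s.f.).
Carrying full precision, 534.017 × 2.27 = 1212.21859 kg; 2.27 has 3 s.f., so the result keeps min(5, 3) = 3 s.f.
Rounded to 3 significant figures: 1.21 × 10^3 kg.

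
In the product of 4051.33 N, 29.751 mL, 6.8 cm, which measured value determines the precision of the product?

6.8 cm

4051.33 N → 6 s.f.; 29.751 mL → 5 s.f.; 6.8 cm → 2 s.f.
The fewest is 2 significant figures, from 6.8 cm.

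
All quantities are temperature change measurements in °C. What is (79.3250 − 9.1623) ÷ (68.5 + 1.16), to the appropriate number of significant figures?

79.3250 − 9.1623 = 70.1627, limited to 4 d.p. → 6 s.f.; 68.5 + 1.16 = 69.66, limited to 1 d.p. → 3 s.f.
Carrying full precision, 70.1627 ÷ 69.66 = 1.00721648005…; keep min(6, 3) = 3 s.f.
Rounded to 3 significant figures: 1.01.

1.01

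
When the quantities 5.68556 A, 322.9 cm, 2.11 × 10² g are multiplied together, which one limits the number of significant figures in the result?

5.68556 A → 6 s.f.; 322.9 cm → 4 s.f.; 2.11 × 10² g → 3 s.f.
The fewest is 3 significant figures, from 2.11 × 10² g.

2.11 × 10² g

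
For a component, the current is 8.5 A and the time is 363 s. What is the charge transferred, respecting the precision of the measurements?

3.1 × 10^3 C

charge transferred = 8.5 A × 363 s = 3085.5 C.
8.5 has 2 significant figures; 363 has 3.
Division/multiplication keeps the fewest: 2 significant figures.
Rounded: 3.1 × 10^3 C.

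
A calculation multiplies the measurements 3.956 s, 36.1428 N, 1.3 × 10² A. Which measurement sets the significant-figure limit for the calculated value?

3.956 s → 4 s.f.; 36.1428 N → 6 s.f.; 1.3 × 10² A → 2 s.f.
The fewest is 2 significant figures, from 1.3 × 10² A.

1.3 × 10² A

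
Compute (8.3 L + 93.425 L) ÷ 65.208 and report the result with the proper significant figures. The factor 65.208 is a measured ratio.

1.560 L

8.3 L + 93.425 L = 101.725 L; the sum is limited to 1 decimal place (4 s.f.).
Carrying full precision, 101.725 ÷ 65.208 = 1.56000797448… L; 65.208 has 5 s.f., so the result keeps min(4, 5) = 4 s.f.
Rounded to 4 significant figures: 1.560 L.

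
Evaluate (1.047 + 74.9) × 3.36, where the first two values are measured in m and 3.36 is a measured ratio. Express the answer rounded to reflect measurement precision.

1.047 m + 74.9 m = 75.947 m; the sum is limited to 1 decimal place (3 s.f.).
Carrying full precision, 75.947 × 3.36 = 255.18192 m; 3.36 has 3 s.f., so the result keeps min(3, 3) = 3 s.f.
Rounded to 3 significant figures: 255 m.

255 m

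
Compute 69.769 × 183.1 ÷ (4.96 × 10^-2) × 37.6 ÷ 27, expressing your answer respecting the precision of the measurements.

69.769 × 183.1 ÷ (4.96 × 10^-2) × 37.6 ÷ 27 = 358668.508542…
Multiplication/division keeps the fewest significant figures: 69.769 → 5 s.f., 183.1 → 4 s.f., 4.96 × 10^-2 → 3 s.f., 37.6 → 3 s.f., 27 → 2 s.f.; limit is 2.
Rounded to 2 significant figures: 3.6 × 10^5.

3.6 × 10^5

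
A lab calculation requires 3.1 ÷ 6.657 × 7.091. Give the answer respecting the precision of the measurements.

3.3

3.1 ÷ 6.657 × 7.091 = 3.30210304942…
Multiplication/division keeps the fewest significant figures: 3.1 → 2 s.f., 6.657 → 4 s.f., 7.091 → 4 s.f.; limit is 2.
Rounded to 2 significant figures: 3.3.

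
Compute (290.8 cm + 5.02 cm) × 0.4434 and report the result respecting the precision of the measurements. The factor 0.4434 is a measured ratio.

290.8 cm + 5.02 cm = 295.82 cm; the sum is limited to 1 decimal place (4 s.f.).
Carrying full precision, 295.82 × 0.4434 = 131.166588 cm; 0.4434 has 4 s.f., so the result keeps min(4, 4) = 4 s.f.
Rounded to 4 significant figures: 131.2 cm.

131.2 cm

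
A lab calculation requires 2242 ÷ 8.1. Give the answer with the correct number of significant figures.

2.8 × 10^2

2242 ÷ 8.1 = 276.790123457…
Multiplication/division keeps the fewest significant figures: 2242 → 4 s.f., 8.1 → 2 s.f.; limit is 2.
Rounded to 2 significant figures: 2.8 × 10^2.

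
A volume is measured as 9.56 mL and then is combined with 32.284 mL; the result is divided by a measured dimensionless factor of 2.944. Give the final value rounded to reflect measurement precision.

9.56 mL + 32.284 mL = 41.844 mL; the sum is limited to 2 decimal places (4 s.f.).
Carrying full precision, 41.844 ÷ 2.944 = 14.2133152174… mL; 2.944 has 4 s.f., so the result keeps min(4, 4) = 4 s.f.
Rounded to 4 significant figures: 14.21 mL.

14.21 mL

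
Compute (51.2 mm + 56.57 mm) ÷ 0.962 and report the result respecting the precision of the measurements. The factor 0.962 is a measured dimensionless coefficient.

51.2 mm + 56.57 mm = 107.77 mm; the sum is limited to 1 decimal place (4 s.f.).
Carrying full precision, 107.77 ÷ 0.962 = 112.027027027… mm; 0.962 has 3 s.f., so the result keeps min(4, 3) = 3 s.f.
Rounded to 3 significant figures: 112 mm.

112 mm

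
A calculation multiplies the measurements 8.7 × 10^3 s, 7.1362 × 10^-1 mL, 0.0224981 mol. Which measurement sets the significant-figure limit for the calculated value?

8.7 × 10^3 s → 2 s.f.; 7.1362 × 10^-1 mL → 5 s.f.; 0.0224981 mol → 6 s.f.
The fewest is 2 significant figures, from 8.7 × 10^3 s.

8.7 × 10^3 s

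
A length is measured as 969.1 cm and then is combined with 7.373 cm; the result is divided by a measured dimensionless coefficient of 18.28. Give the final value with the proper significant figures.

969.1 cm + 7.373 cm = 976.473 cm; the sum is limited to 1 decimal place (4 s.f.).
Carrying full precision, 976.473 ÷ 18.28 = 53.4175601751… cm; 18.28 has 4 s.f., so the result keeps min(4, 4) = 4 s.f.
Rounded to 4 significant figures: 53.42 cm.

53.42 cm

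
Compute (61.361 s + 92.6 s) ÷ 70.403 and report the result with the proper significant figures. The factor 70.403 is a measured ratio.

2.187 s

61.361 s + 92.6 s = 153.961 s; the sum is limited to 1 decimal place (4 s.f.).
Carrying full precision, 153.961 ÷ 70.403 = 2.18685283298… s; 70.403 has 5 s.f., so the result keeps min(4, 5) = 4 s.f.
Rounded to 4 significant figures: 2.187 s.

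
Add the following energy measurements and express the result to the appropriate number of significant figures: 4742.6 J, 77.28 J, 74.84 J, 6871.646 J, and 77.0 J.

11843.4 J

4742.6 J + 77.28 J + 74.84 J + 6871.646 J + 77.0 J = 11843.366 J.
Addition/subtraction keeps the fewest decimal places: 4742.6 → 1 decimal place, 77.28 → 2 decimal places, 74.84 → 2 decimal places, 6871.646 → 3 decimal places, 77.0 → 1 decimal place; limit is 1.
Rounded to 1 decimal place: 11843.4 J.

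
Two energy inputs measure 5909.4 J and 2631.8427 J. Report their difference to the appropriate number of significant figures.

5909.4 J − 2631.8427 J = 3277.5573 J.
Addition/subtraction keeps the fewest decimal places: 5909.4 → 1 decimal place, 2631.8427 → 4 decimal places; limit is 1.
Rounded to 1 decimal place: 3277.6 J.

3277.6 J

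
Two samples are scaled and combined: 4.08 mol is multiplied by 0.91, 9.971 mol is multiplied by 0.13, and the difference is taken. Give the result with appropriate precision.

2.4 mol

4.08 × 0.91 = 3.7128 → 3.7 mol (2 s.f., last digit at the 10^-1 place).
9.971 × 0.13 = 1.29623 → 1.3 mol (2 s.f., last digit at the 10^-1 place).
Difference: 2.41657 mol; keep the coarser place, 10^-1.
Result: 2.4 mol.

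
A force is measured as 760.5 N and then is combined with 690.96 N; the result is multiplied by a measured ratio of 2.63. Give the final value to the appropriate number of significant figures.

3.82 × 10³ N

760.5 N + 690.96 N = 1451.46 N; the sum is limited to 1 decimal place (5 s.f.).
Carrying full precision, 1451.46 × 2.63 = 3817.3398 N; 2.63 has 3 s.f., so the result keeps min(5, 3) = 3 s.f.
Rounded to 3 significant figures: 3.82 × 10³ N.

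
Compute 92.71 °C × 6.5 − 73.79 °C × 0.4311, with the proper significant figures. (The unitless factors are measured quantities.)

5.7 × 10² °C

92.71 × 6.5 = 602.615 → 6.0 × 10² °C (2 s.f., last digit at the 10^1 place).
73.79 × 0.4311 = 31.810869 → 31.81 °C (4 s.f., last digit at the 10^-2 place).
Difference: 570.804131 °C; keep the coarser place, 10^1.
Result: 5.7 × 10² °C.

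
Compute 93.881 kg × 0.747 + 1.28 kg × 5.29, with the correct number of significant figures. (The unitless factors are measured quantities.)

93.881 × 0.747 = 70.129107 → 70.1 kg (3 s.f., last digit at the 10^-1 place).
1.28 × 5.29 = 6.7712 → 6.77 kg (3 s.f., last digit at the 10^-2 place).
Sum: 76.900307 kg; keep the coarser place, 10^-1.
Result: 76.9 kg.

76.9 kg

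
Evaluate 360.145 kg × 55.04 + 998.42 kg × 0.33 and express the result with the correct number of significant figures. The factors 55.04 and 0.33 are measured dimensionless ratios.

360.145 × 55.04 = 19822.3808 → 1.982 × 10⁴ kg (4 s.f., last digit at the 10^1 place).
998.42 × 0.33 = 329.4786 → 3.3 × 10² kg (2 s.f., last digit at the 10^1 place).
Sum: 20151.8594 kg; keep the coarser place, 10^1.
Result: 2.015 × 10⁴ kg.

2.015 × 10⁴ kg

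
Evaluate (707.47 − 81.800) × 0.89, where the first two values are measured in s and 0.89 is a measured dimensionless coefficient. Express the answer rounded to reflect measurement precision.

707.47 s − 81.800 s = 625.670 s; the difference is limited to 2 decimal places (5 s.f.).
Carrying full precision, 625.670 × 0.89 = 556.8463 s; 0.89 has 2 s.f., so the result keeps min(5, 2) = 2 s.f.
Rounded to 2 significant figures: 5.6 × 10^2 s.

5.6 × 10^2 s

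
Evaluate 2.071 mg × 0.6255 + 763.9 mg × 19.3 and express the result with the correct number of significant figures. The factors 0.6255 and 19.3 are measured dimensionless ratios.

1.47 × 10^4 mg

2.071 × 0.6255 = 1.2954105 → 1.295 mg (4 s.f., last digit at the 10^-3 place).
763.9 × 19.3 = 14743.27 → 1.47 × 10^4 mg (3 s.f., last digit at the 10^2 place).
Sum: 14744.5654105 mg; keep the coarser place, 10^2.
Result: 1.47 × 10^4 mg.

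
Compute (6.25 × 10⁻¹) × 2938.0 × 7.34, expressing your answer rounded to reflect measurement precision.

1.35 × 10⁴

(6.25 × 10⁻¹) × 2938.0 × 7.34 = 13478.075
Multiplication/division keeps the fewest significant figures: 6.25 × 10⁻¹ → 3 s.f., 2938.0 → 5 s.f., 7.34 → 3 s.f.; limit is 3.
Rounded to 3 significant figures: 1.35 × 10⁴.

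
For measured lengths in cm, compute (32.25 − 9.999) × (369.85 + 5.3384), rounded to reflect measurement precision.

32.25 − 9.999 = 22.251, limited to 2 d.p. → 4 s.f.; 369.85 + 5.3384 = 375.1884, limited to 2 d.p. → 5 s.f.
Carrying full precision, 22.251 × 375.1884 = 8348.3170884; keep min(4, 5) = 4 s.f.
Rounded to 4 significant figures: 8348 cm².

8348 cm²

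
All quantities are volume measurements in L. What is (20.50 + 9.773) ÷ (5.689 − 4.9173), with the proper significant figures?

20.50 + 9.773 = 30.273, limited to 2 d.p. → 4 s.f.; 5.689 − 4.9173 = 0.7717, limited to 3 d.p. → 3 s.f.
Carrying full precision, 30.273 ÷ 0.7717 = 39.2289749903…; keep min(4, 3) = 3 s.f.
Rounded to 3 significant figures: 39.2.

39.2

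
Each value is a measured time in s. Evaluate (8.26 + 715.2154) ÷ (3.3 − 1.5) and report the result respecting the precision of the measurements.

4.0 × 10^2

8.26 + 715.2154 = 723.4754, limited to 2 d.p. → 5 s.f.; 3.3 − 1.5 = 1.8, limited to 1 d.p. → 2 s.f.
Carrying full precision, 723.4754 ÷ 1.8 = 401.930777778…; keep min(5, 2) = 2 s.f.
Rounded to 2 significant figures: 4.0 × 10^2.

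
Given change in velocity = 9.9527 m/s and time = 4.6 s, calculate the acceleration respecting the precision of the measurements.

2.2 m/s²

acceleration = 9.9527 m/s ÷ 4.6 s = 2.16363043478… m/s².
9.9527 has 5 significant figures; 4.6 has 2.
Division/multiplication keeps the fewest: 2 significant figures.
Rounded: 2.2 m/s².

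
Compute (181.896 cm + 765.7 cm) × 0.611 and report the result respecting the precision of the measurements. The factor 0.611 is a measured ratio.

181.896 cm + 765.7 cm = 947.596 cm; the sum is limited to 1 decimal place (4 s.f.).
Carrying full precision, 947.596 × 0.611 = 578.981156 cm; 0.611 has 3 s.f., so the result keeps min(4, 3) = 3 s.f.
Rounded to 3 significant figures: 5.79 × 10² cm.

5.79 × 10² cm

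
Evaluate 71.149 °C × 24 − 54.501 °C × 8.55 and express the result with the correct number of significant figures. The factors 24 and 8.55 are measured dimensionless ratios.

1.2 × 10³ °C

71.149 × 24 = 1707.576 → 1.7 × 10³ °C (2 s.f., last digit at the 10^2 place).
54.501 × 8.55 = 465.98355 → 466 °C (3 s.f., last digit at the 10^0 place).
Difference: 1241.59245 °C; keep the coarser place, 10^2.
Result: 1.2 × 10³ °C.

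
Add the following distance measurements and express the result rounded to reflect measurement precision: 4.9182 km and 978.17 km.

4.9182 km + 978.17 km = 983.0882 km.
Addition/subtraction keeps the fewest decimal places: 4.9182 → 4 decimal places, 978.17 → 2 decimal places; limit is 2.
Rounded to 2 decimal places: 983.09 km.

983.09 km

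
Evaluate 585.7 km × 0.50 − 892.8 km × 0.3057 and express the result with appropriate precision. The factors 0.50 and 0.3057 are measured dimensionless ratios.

585.7 × 0.50 = 292.85 → 2.9 × 10^2 km (2 s.f., last digit at the 10^1 place).
892.8 × 0.3057 = 272.92896 → 272.9 km (4 s.f., last digit at the 10^-1 place).
Difference: 19.92104 km; keep the coarser place, 10^1.
Result: 2 × 10^1 km.

2 × 10^1 km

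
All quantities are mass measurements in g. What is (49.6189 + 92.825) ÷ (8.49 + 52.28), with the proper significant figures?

2.344

49.6189 + 92.825 = 142.4439, limited to 3 d.p. → 6 s.f.; 8.49 + 52.28 = 60.77, limited to 2 d.p. → 4 s.f.
Carrying full precision, 142.4439 ÷ 60.77 = 2.34398387362…; keep min(6, 4) = 4 s.f.
Rounded to 4 significant figures: 2.344.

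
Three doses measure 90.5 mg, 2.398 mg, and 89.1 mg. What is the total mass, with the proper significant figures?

182.0 mg

90.5 mg + 2.398 mg + 89.1 mg = 181.998 mg.
Addition/subtraction keeps the fewest decimal places: 90.5 → 1 decimal place, 2.398 → 3 decimal places, 89.1 → 1 decimal place; limit is 1.
Rounded to 1 decimal place: 182.0 mg.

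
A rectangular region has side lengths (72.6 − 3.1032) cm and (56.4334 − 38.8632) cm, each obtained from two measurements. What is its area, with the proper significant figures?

1.22 × 10³ cm²

72.6 − 3.1032 = 69.4968, limited to 1 d.p. → 3 s.f.; 56.4334 − 38.8632 = 17.5702, limited to 4 d.p. → 6 s.f.
Carrying full precision, 69.4968 × 17.5702 = 1221.07267536; keep min(3, 6) = 3 s.f.
Rounded to 3 significant figures: 1.22 × 10³ cm².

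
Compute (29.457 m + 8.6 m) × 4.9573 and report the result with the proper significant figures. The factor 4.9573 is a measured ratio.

29.457 m + 8.6 m = 38.057 m; the sum is limited to 1 decimal place (3 s.f.).
Carrying full precision, 38.057 × 4.9573 = 188.6599661 m; 4.9573 has 5 s.f., so the result keeps min(3, 5) = 3 s.f.
Rounded to 3 significant figures: 189 m.

189 m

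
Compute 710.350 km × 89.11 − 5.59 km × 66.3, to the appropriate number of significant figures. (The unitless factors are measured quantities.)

710.350 × 89.11 = 63299.2885 → 6.330 × 10⁴ km (4 s.f., last digit at the 10^1 place).
5.59 × 66.3 = 370.617 → 371 km (3 s.f., last digit at the 10^0 place).
Difference: 62928.6715 km; keep the coarser place, 10^1.
Result: 6.293 × 10⁴ km.

6.293 × 10⁴ km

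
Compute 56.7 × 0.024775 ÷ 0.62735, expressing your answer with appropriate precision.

56.7 × 0.024775 ÷ 0.62735 = 2.23916872559…
Multiplication/division keeps the fewest significant figures: 56.7 → 3 s.f., 0.024775 → 5 s.f., 0.62735 → 5 s.f.; limit is 3.
Rounded to 3 significant figures: 2.24.

2.24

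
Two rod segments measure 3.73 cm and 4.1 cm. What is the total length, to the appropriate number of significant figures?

3.73 cm + 4.1 cm = 7.83 cm.
Addition/subtraction keeps the fewest decimal places: 3.73 → 2 decimal places, 4.1 → 1 decimal place; limit is 1.
Rounded to 1 decimal place: 7.8 cm.

7.8 cm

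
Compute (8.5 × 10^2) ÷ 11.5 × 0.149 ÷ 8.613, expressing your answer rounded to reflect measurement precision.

1.3

(8.5 × 10^2) ÷ 11.5 × 0.149 ÷ 8.613 = 1.27865360249…
Multiplication/division keeps the fewest significant figures: 8.5 × 10^2 → 2 s.f., 11.5 → 3 s.f., 0.149 → 3 s.f., 8.613 → 4 s.f.; limit is 2.
Rounded to 2 significant figures: 1.3.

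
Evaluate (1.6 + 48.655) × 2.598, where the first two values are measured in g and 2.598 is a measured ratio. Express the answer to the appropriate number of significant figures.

1.6 g + 48.655 g = 50.255 g; the sum is limited to 1 decimal place (3 s.f.).
Carrying full precision, 50.255 × 2.598 = 130.56249 g; 2.598 has 4 s.f., so the result keeps min(3, 4) = 3 s.f.
Rounded to 3 significant figures: 131 g.

131 g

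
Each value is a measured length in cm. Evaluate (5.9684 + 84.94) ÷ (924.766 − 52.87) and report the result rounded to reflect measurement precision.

1.043 × 10⁻¹

5.9684 + 84.94 = 90.9084, limited to 2 d.p. → 4 s.f.; 924.766 − 52.87 = 871.896, limited to 2 d.p. → 5 s.f.
Carrying full precision, 90.9084 ÷ 871.896 = 0.104265187591…; keep min(4, 5) = 4 s.f.
Rounded to 4 significant figures: 1.043 × 10⁻¹.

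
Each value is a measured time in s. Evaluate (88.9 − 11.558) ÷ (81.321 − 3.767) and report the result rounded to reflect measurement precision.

0.997

88.9 − 11.558 = 77.342, limited to 1 d.p. → 3 s.f.; 81.321 − 3.767 = 77.554, limited to 3 d.p. → 5 s.f.
Carrying full precision, 77.342 ÷ 77.554 = 0.997266420816…; keep min(3, 5) = 3 s.f.
Rounded to 3 significant figures: 0.997.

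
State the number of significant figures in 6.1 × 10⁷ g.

2

6.1 × 10⁷: in scientific notation every digit of the coefficient is significant.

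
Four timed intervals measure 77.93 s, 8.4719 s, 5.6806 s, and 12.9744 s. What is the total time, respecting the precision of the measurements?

105.06 s

77.93 s + 8.4719 s + 5.6806 s + 12.9744 s = 105.0569 s.
Addition/subtraction keeps the fewest decimal places: 77.93 → 2 decimal places, 8.4719 → 4 decimal places, 5.6806 → 4 decimal places, 12.9744 → 4 decimal places; limit is 2.
Rounded to 2 decimal places: 105.06 s.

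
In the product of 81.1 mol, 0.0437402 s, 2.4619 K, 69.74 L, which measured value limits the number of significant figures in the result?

81.1 mol

81.1 mol → 3 s.f.; 0.0437402 s → 6 s.f.; 2.4619 K → 5 s.f.; 69.74 L → 4 s.f.
The fewest is 3 significant figures, from 81.1 mol.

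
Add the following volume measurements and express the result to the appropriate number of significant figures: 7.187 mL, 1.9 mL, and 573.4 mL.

582.5 mL

7.187 mL + 1.9 mL + 573.4 mL = 582.487 mL.
Addition/subtraction keeps the fewest decimal places: 7.187 → 3 decimal places, 1.9 → 1 decimal place, 573.4 → 1 decimal place; limit is 1.
Rounded to 1 decimal place: 582.5 mL.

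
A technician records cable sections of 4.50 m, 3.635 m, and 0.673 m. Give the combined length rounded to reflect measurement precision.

8.81 m

4.50 m + 3.635 m + 0.673 m = 8.808 m.
Addition/subtraction keeps the fewest decimal places: 4.50 → 2 decimal places, 3.635 → 3 decimal places, 0.673 → 3 decimal places; limit is 2.
Rounded to 2 decimal places: 8.81 m.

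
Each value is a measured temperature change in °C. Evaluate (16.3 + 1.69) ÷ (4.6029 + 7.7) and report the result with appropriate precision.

16.3 + 1.69 = 17.99, limited to 1 d.p. → 3 s.f.; 4.6029 + 7.7 = 12.3029, limited to 1 d.p. → 3 s.f.
Carrying full precision, 17.99 ÷ 12.3029 = 1.46225686627…; keep min(3, 3) = 3 s.f.
Rounded to 3 significant figures: 1.46.

1.46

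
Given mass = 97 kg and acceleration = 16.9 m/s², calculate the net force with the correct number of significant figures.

1.6 × 10^3 N

net force = 97 kg × 16.9 m/s² = 1639.3 N.
97 has 2 significant figures; 16.9 has 3.
Division/multiplication keeps the fewest: 2 significant figures.
Rounded: 1.6 × 10^3 N.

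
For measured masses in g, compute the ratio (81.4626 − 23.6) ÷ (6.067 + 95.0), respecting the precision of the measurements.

81.4626 − 23.6 = 57.8626, limited to 1 d.p. → 3 s.f.; 6.067 + 95.0 = 101.067, limited to 1 d.p. → 4 s.f.
Carrying full precision, 57.8626 ÷ 101.067 = 0.572517241038…; keep min(3, 4) = 3 s.f.
Rounded to 3 significant figures: 0.573.

0.573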